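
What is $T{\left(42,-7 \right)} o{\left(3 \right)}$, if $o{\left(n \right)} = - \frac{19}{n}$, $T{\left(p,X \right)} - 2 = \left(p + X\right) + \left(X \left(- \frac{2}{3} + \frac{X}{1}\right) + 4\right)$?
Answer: $- \frac{5396}{9} \approx -599.56$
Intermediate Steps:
$T{\left(p,X \right)} = 6 + X + p + X \left(- \frac{2}{3} + X\right)$ ($T{\left(p,X \right)} = 2 + \left(\left(p + X\right) + \left(X \left(- \frac{2}{3} + \frac{X}{1}\right) + 4\right)\right) = 2 + \left(\left(X + p\right) + \left(X \left(\left(-2\right) \frac{1}{3} + X 1\right) + 4\right)\right) = 2 + \left(\left(X + p\right) + \left(X \left(- \frac{2}{3} + X\right) + 4\right)\right) = 2 + \left(\left(X + p\right) + \left(4 + X \left(- \frac{2}{3} + X\right)\right)\right) = 2 + \left(4 + X + p + X \left(- \frac{2}{3} + X\right)\right) = 6 + X + p + X \left(- \frac{2}{3} + X\right)$)
$T{\left(42,-7 \right)} o{\left(3 \right)} = \left(6 + 42 + \left(-7\right)^{2} + \frac{1}{3} \left(-7\right)\right) \left(- \frac{19}{3}\right) = \left(6 + 42 + 49 - \frac{7}{3}\right) \left(\left(-19\right) \frac{1}{3}\right) = \frac{284}{3} \left(- \frac{19}{3}\right) = - \frac{5396}{9}$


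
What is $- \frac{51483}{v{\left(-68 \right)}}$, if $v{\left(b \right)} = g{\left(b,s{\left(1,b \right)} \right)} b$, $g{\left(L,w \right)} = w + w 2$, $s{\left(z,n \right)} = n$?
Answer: $- \frac{17161}{4624} \approx -3.7113$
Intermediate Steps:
$g{\left(L,w \right)} = 3 w$ ($g{\left(L,w \right)} = w + 2 w = 3 w$)
$v{\left(b \right)} = 3 b^{2}$ ($v{\left(b \right)} = 3 b b = 3 b^{2}$)
$- \frac{51483}{v{\left(-68 \right)}} = - \frac{51483}{3 \left(-68\right)^{2}} = - \frac{51483}{3 \cdot 4624} = - \frac{51483}{13872} = \left(-51483\right) \frac{1}{13872} = - \frac{17161}{4624}$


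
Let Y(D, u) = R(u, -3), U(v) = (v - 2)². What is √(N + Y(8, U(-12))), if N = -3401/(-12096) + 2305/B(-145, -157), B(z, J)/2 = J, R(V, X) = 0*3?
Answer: I*√44201833851/79128 ≈ 2.657*I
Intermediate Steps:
R(V, X) = 0
B(z, J) = 2*J
U(v) = (-2 + v)²
Y(D, u) = 0
N = -13406683/1899072 (N = -3401/(-12096) + 2305/((2*(-157))) = -3401*(-1/12096) + 2305/(-314) = 3401/12096 + 2305*(-1/314) = 3401/12096 - 2305/314 = -13406683/1899072 ≈ -7.0596)
√(N + Y(8, U(-12))) = √(-13406683/1899072 + 0) = √(-13406683/1899072) = I*√44201833851/79128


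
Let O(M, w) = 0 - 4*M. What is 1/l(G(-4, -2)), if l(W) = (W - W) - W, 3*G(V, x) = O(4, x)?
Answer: 3/16 ≈ 0.18750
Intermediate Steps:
O(M, w) = -4*M
G(V, x) = -16/3 (G(V, x) = (-4*4)/3 = (⅓)*(-16) = -16/3)
l(W) = -W (l(W) = 0 - W = -W)
1/l(G(-4, -2)) = 1/(-1*(-16/3)) = 1/(16/3) = 3/16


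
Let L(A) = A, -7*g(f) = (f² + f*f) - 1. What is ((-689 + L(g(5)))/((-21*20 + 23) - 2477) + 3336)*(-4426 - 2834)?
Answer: -11601915600/479 ≈ -2.4221e+7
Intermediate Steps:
g(f) = ⅐ - 2*f²/7 (g(f) = -((f² + f*f) - 1)/7 = -((f² + f²) - 1)/7 = -(2*f² - 1)/7 = -(-1 + 2*f²)/7 = ⅐ - 2*f²/7)
((-689 + L(g(5)))/((-21*20 + 23) - 2477) + 3336)*(-4426 - 2834) = ((-689 + (⅐ - 2/7*5²))/((-21*20 + 23) - 2477) + 3336)*(-4426 - 2834) = ((-689 + (⅐ - 2/7*25))/((-420 + 23) - 2477) + 3336)*(-7260) = ((-689 + (⅐ - 50/7))/(-397 - 2477) + 3336)*(-7260) = ((-689 - 7)/(-2874) + 3336)*(-7260) = (-696*(-1/2874) + 3336)*(-7260) = (116/479 + 3336)*(-7260) = (1598060/479)*(-7260) = -11601915600/479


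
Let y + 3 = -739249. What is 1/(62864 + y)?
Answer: -1/676388 ≈ -1.4784e-6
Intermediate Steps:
y = -739252 (y = -3 - 739249 = -739252)
1/(62864 + y) = 1/(62864 - 739252) = 1/(-676388) = -1/676388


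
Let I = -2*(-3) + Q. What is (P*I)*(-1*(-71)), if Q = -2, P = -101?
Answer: -28684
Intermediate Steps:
I = 4 (I = -2*(-3) - 2 = 6 - 2 = 4)
(P*I)*(-1*(-71)) = (-101*4)*(-1*(-71)) = -404*71 = -28684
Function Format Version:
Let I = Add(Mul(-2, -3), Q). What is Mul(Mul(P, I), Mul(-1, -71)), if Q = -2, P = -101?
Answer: -28684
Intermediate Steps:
I = 4 (I = Add(Mul(-2, -3), -2) = Add(6, -2) = 4)
Mul(Mul(P, I), Mul(-1, -71)) = Mul(Mul(-101, 4), Mul(-1, -71)) = Mul(-404, 71) = -28684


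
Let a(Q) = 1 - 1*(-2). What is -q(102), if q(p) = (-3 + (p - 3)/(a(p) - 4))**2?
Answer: -10404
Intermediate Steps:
a(Q) = 3 (a(Q) = 1 + 2 = 3)
q(p) = p**2 (q(p) = (-3 + (p - 3)/(3 - 4))**2 = (-3 + (-3 + p)/(-1))**2 = (-3 + (-3 + p)*(-1))**2 = (-3 + (3 - p))**2 = (-p)**2 = p**2)
-q(102) = -1*102**2 = -1*10404 = -10404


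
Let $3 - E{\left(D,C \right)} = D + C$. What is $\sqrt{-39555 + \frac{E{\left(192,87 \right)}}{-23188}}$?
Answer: $\frac{i \sqrt{1329253642002}}{5797} \approx 198.88 i$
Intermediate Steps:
$E{\left(D,C \right)} = 3 - C - D$ ($E{\left(D,C \right)} = 3 - \left(D + C\right) = 3 - \left(C + D\right) = 3 - C - D$)
$\sqrt{-39555 + \frac{E{\left(192,87 \right)}}{-23188}} = \sqrt{-39555 + \frac{3 - 87 - 192}{-23188}} = \sqrt{-39555 + \left(3 - 87 - 192\right) \left(- \frac{1}{23188}\right)} = \sqrt{-39555 - - \frac{69}{5797}} = \sqrt{-39555 + \frac{69}{5797}} = \sqrt{- \frac{229300266}{5797}} = \frac{i \sqrt{1329253642002}}{5797}$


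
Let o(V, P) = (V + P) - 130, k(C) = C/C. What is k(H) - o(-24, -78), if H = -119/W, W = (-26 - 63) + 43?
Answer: 233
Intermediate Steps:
W = -46 (W = -89 + 43 = -46)
H = 119/46 (H = -119/(-46) = -119*(-1/46) = 119/46 ≈ 2.5870)
k(C) = 1
o(V, P) = -130 + P + V (o(V, P) = (P + V) - 130 = -130 + P + V)
k(H) - o(-24, -78) = 1 - (-130 - 78 - 24) = 1 - 1*(-232) = 1 + 232 = 233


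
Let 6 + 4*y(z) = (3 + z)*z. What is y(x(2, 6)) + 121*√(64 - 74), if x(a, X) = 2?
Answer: 1 + 121*I*√10 ≈ 1.0 + 382.64*I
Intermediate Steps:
y(z) = -3/2 + z*(3 + z)/4 (y(z) = -3/2 + ((3 + z)*z)/4 = -3/2 + (z*(3 + z))/4 = -3/2 + z*(3 + z)/4)
y(x(2, 6)) + 121*√(64 - 74) = (-3/2 + (¼)*2² + (¾)*2) + 121*√(64 - 74) = (-3/2 + (¼)*4 + 3/2) + 121*√(-10) = (-3/2 + 1 + 3/2) + 121*(I*√10) = 1 + 121*I*√10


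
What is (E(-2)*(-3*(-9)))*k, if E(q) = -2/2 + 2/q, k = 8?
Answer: -432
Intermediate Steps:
E(q) = -1 + 2/q (E(q) = -2*½ + 2/q = -1 + 2/q)
(E(-2)*(-3*(-9)))*k = (((2 - 1*(-2))/(-2))*(-3*(-9)))*8 = (-(2 + 2)/2*27)*8 = (-½*4*27)*8 = -2*27*8 = -54*8 = -432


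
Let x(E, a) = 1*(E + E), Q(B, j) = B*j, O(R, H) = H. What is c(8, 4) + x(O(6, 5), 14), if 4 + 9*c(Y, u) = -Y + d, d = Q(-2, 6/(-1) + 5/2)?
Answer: 85/9 ≈ 9.4444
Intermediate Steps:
d = 7 (d = -2*(6/(-1) + 5/2) = -2*(6*(-1) + 5*(½)) = -2*(-6 + 5/2) = -2*(-7/2) = 7)
c(Y, u) = ⅓ - Y/9 (c(Y, u) = -4/9 + (-Y + 7)/9 = -4/9 + (7 - Y)/9 = -4/9 + (7/9 - Y/9) = ⅓ - Y/9)
x(E, a) = 2*E (x(E, a) = 1*(2*E) = 2*E)
c(8, 4) + x(O(6, 5), 14) = (⅓ - ⅑*8) + 2*5 = (⅓ - 8/9) + 10 = -5/9 + 10 = 85/9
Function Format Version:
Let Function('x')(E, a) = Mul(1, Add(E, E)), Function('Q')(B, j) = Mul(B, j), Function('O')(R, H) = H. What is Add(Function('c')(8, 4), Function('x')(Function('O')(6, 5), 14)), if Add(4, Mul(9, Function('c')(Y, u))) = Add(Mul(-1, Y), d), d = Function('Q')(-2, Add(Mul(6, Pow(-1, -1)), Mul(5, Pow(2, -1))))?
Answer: Rational(85, 9) ≈ 9.4444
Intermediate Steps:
d = 7 (d = Mul(-2, Add(Mul(6, Pow(-1, -1)), Mul(5, Pow(2, -1)))) = Mul(-2, Add(Mul(6, -1), Mul(5, Rational(1, 2)))) = Mul(-2, Add(-6, Rational(5, 2))) = Mul(-2, Rational(-7, 2)) = 7)
Function('c')(Y, u) = Add(Rational(1, 3), Mul(Rational(-1, 9), Y)) (Function('c')(Y, u) = Add(Rational(-4, 9), Mul(Rational(1, 9), Add(Mul(-1, Y), 7))) = Add(Rational(-4, 9), Mul(Rational(1, 9), Add(7, Mul(-1, Y)))) = Add(Rational(-4, 9), Add(Rational(7, 9), Mul(Rational(-1, 9), Y))) = Add(Rational(1, 3), Mul(Rational(-1, 9), Y)))
Function('x')(E, a) = Mul(2, E) (Function('x')(E, a) = Mul(1, Mul(2, E)) = Mul(2, E))
Add(Function('c')(8, 4), Function('x')(Function('O')(6, 5), 14)) = Add(Add(Rational(1, 3), Mul(Rational(-1, 9), 8)), Mul(2, 5)) = Add(Add(Rational(1, 3), Rational(-8, 9)), 10) = Add(Rational(-5, 9), 10) = Rational(85, 9)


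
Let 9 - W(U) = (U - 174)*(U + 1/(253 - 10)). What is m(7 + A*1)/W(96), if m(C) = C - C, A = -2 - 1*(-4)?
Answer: 0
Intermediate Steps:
A = 2 (A = -2 + 4 = 2)
m(C) = 0
W(U) = 9 - (-174 + U)*(1/243 + U) (W(U) = 9 - (U - 174)*(U + 1/(253 - 10)) = 9 - (-174 + U)*(U + 1/243) = 9 - (-174 + U)*(1/243 + U))
m(7 + A*1)/W(96) = 0/(787/81 - 1*96² + (42281/243)*96) = 0/(787/81 - 1*9216 + 1352992/81) = 0/(787/81 - 9216 + 1352992/81) = 0/(607283/81) = 0*(81/607283) = 0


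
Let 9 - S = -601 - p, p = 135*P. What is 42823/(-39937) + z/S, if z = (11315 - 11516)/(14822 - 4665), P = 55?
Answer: -3494857077722/3259318275815 ≈ -1.0723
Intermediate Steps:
p = 7425 (p = 135*55 = 7425)
S = 8035 (S = 9 - (-601 - 1*7425) = 9 - (-601 - 7425) = 9 - 1*(-8026) = 9 + 8026 = 8035)
z = -201/10157 ≈ -0.019789
42823/(-39937) + z/S = 42823/(-39937) - 201/10157/8035 = 42823*(-1/39937) - 201/10157*1/8035 = -42823/39937 - 201/81611495 = -3494857077722/3259318275815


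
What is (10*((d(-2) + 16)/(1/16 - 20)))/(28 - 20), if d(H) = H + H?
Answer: -240/319 ≈ -0.75235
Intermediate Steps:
d(H) = 2*H
(10*((d(-2) + 16)/(1/16 - 20)))/(28 - 20) = (10*((2*(-2) + 16)/(1/16 - 20)))/(28 - 20) = (10*((-4 + 16)/(1/16 - 20)))/8 = (10*(12/(-319/16)))*(⅛) = (10*(12*(-16/319)))*(⅛) = (10*(-192/319))*(⅛) = -1920/319*⅛ = -240/319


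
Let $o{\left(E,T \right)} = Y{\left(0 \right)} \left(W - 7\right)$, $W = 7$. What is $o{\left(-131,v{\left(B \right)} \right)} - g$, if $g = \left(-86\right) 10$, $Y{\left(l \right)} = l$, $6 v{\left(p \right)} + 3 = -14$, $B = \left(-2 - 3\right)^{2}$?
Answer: $860$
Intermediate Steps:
$B = 25$ ($B = \left(-5\right)^{2} = 25$)
$v{\left(p \right)} = - \frac{17}{6}$ ($v{\left(p \right)} = - \frac{1}{2} + \frac{1}{6} \left(-14\right) = - \frac{1}{2} - \frac{7}{3} = - \frac{17}{6}$)
$g = -860$
$o{\left(E,T \right)} = 0$ ($o{\left(E,T \right)} = 0 \left(7 - 7\right) = 0 \cdot 0 = 0$)
$o{\left(-131,v{\left(B \right)} \right)} - g = 0 - -860 = 0 + 860 = 860$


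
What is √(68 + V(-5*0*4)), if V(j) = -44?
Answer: 2*√6 ≈ 4.8990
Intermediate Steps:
√(68 + V(-5*0*4)) = √(68 - 44) = √24 = 2*√6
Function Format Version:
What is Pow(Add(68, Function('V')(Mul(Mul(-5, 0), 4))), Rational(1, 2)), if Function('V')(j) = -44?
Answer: Mul(2, Pow(6, Rational(1, 2))) ≈ 4.8990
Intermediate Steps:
Pow(Add(68, Function('V')(Mul(Mul(-5, 0), 4))), Rational(1, 2)) = Pow(Add(68, -44), Rational(1, 2)) = Pow(24, Rational(1, 2)) = Mul(2, Pow(6, Rational(1, 2)))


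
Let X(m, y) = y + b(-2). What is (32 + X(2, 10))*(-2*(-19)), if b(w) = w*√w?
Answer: 1596 - 76*I*√2 ≈ 1596.0 - 107.48*I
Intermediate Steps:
b(w) = w^(3/2)
X(m, y) = y - 2*I*√2 (X(m, y) = y + (-2)^(3/2) = y - 2*I*√2)
(32 + X(2, 10))*(-2*(-19)) = (32 + (10 - 2*I*√2))*(-2*(-19)) = (42 - 2*I*√2)*38 = 1596 - 76*I*√2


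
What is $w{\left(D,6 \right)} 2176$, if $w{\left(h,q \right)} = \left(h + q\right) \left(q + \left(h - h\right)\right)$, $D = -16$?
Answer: $-130560$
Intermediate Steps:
$w{\left(h,q \right)} = q \left(h + q\right)$ ($w{\left(h,q \right)} = \left(h + q\right) \left(q + 0\right) = \left(h + q\right) q = q \left(h + q\right)$)
$w{\left(D,6 \right)} 2176 = 6 \left(-16 + 6\right) 2176 = 6 \left(-10\right) 2176 = \left(-60\right) 2176 = -130560$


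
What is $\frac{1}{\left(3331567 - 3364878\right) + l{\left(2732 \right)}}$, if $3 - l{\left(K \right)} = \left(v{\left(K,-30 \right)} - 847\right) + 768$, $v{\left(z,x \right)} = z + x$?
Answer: $- \frac{1}{35931} \approx -2.7831 \cdot 10^{-5}$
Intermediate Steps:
$v{\left(z,x \right)} = x + z$
$l{\left(K \right)} = 112 - K$ ($l{\left(K \right)} = 3 - \left(\left(\left(-30 + K\right) - 847\right) + 768\right) = 3 - \left(\left(-877 + K\right) + 768\right) = 3 - \left(-109 + K\right) = 112 - K$)
$\frac{1}{\left(3331567 - 3364878\right) + l{\left(2732 \right)}} = \frac{1}{\left(3331567 - 3364878\right) + \left(112 - 2732\right)} = \frac{1}{-33311 - 2620} = \frac{1}{-35931} = - \frac{1}{35931}$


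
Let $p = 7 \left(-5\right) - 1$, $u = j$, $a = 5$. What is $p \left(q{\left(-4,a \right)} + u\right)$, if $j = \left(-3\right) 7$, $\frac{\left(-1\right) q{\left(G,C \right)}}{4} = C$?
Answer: $1476$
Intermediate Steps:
$q{\left(G,C \right)} = - 4 C$
$j = -21$
$u = -21$
$p = -36$ ($p = -35 - 1 = -36$)
$p \left(q{\left(-4,a \right)} + u\right) = - 36 \left(\left(-4\right) 5 - 21\right) = - 36 \left(-20 - 21\right) = \left(-36\right) \left(-41\right) = 1476$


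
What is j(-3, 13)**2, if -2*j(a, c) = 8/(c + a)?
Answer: 4/25 ≈ 0.16000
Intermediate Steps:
j(a, c) = -4/(a + c) (j(a, c) = -4/(c + a) = -4/(a + c))
j(-3, 13)**2 = (-4/(-3 + 13))**2 = (-4/10)**2 = (-4*1/10)**2 = (-2/5)**2 = 4/25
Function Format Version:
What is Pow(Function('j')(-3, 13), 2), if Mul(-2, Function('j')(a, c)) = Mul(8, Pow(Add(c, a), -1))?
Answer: Rational(4, 25) ≈ 0.16000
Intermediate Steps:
Function('j')(a, c) = Mul(-4, Pow(Add(a, c), -1)) (Function('j')(a, c) = Mul(Rational(-1, 2), Mul(8, Pow(Add(c, a), -1))) = Mul(Rational(-1, 2), Mul(8, Pow(Add(a, c), -1))) = Mul(-4, Pow(Add(a, c), -1)))
Pow(Function('j')(-3, 13), 2) = Pow(Mul(-4, Pow(Add(-3, 13), -1)), 2) = Pow(Mul(-4, Pow(10, -1)), 2) = Pow(Mul(-4, Rational(1, 10)), 2) = Pow(Rational(-2, 5), 2) = Rational(4, 25)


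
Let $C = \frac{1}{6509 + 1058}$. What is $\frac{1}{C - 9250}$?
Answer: $- \frac{7567}{69994749} \approx -0.00010811$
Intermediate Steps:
$C = \frac{1}{7567} \approx 0.00013215$
$\frac{1}{C - 9250} = \frac{1}{\frac{1}{7567} - 9250} = \frac{1}{- \frac{69994749}{7567}} = - \frac{7567}{69994749}$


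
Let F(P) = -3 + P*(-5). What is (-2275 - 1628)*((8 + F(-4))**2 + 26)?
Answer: -2540853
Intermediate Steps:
F(P) = -3 - 5*P
(-2275 - 1628)*((8 + F(-4))**2 + 26) = (-2275 - 1628)*((8 + (-3 - 5*(-4)))**2 + 26) = -3903*((8 + (-3 + 20))**2 + 26) = -3903*((8 + 17)**2 + 26) = -3903*(25**2 + 26) = -3903*(625 + 26) = -3903*651 = -2540853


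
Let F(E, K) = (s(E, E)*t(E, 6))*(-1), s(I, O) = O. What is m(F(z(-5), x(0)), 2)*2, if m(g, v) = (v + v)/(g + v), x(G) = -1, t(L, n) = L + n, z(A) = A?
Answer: 8/7 ≈ 1.1429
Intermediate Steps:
F(E, K) = -E*(6 + E) (F(E, K) = (E*(E + 6))*(-1) = (E*(6 + E))*(-1) = -E*(6 + E))
m(g, v) = 2*v/(g + v) (m(g, v) = (2*v)/(g + v) = 2*v/(g + v))
m(F(z(-5), x(0)), 2)*2 = (2*2/(-1*(-5)*(6 - 5) + 2))*2 = (2*2/(-1*(-5)*1 + 2))*2 = (2*2/(5 + 2))*2 = (2*2/7)*2 = (2*2*(⅐))*2 = (4/7)*2 = 8/7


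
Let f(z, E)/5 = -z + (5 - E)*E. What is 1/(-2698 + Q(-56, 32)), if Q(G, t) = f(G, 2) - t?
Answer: -1/2420 ≈ -0.00041322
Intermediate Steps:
f(z, E) = -5*z + 5*E*(5 - E) (f(z, E) = 5*(-z + (5 - E)*E) = 5*(-z + E*(5 - E)) = -5*z + 5*E*(5 - E))
Q(G, t) = 30 - t - 5*G (Q(G, t) = (-5*G - 5*2² + 25*2) - t = (-5*G - 5*4 + 50) - t = (-5*G - 20 + 50) - t = (30 - 5*G) - t = 30 - t - 5*G)
1/(-2698 + Q(-56, 32)) = 1/(-2698 + (30 - 1*32 - 5*(-56))) = 1/(-2698 + (30 - 32 + 280)) = 1/(-2698 + 278) = 1/(-2420) = -1/2420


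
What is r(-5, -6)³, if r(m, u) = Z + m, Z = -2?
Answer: -343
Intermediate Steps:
r(m, u) = -2 + m
r(-5, -6)³ = (-2 - 5)³ = (-7)³ = -343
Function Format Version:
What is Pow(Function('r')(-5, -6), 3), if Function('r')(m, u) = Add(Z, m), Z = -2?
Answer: -343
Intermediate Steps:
Function('r')(m, u) = Add(-2, m)
Pow(Function('r')(-5, -6), 3) = Pow(Add(-2, -5), 3) = Pow(-7, 3) = -343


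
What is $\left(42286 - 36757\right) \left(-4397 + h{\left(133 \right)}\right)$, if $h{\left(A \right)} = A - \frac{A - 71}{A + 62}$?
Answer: $- \frac{1532531906}{65} \approx -2.3577 \cdot 10^{7}$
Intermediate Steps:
$h{\left(A \right)} = A - \frac{-71 + A}{62 + A}$
$\left(42286 - 36757\right) \left(-4397 + h{\left(133 \right)}\right) = \left(42286 - 36757\right) \left(-4397 + \frac{71 + 133^{2} + 61 \cdot 133}{62 + 133}\right) = 5529 \left(-4397 + \frac{71 + 17689 + 8113}{195}\right) = 5529 \left(-4397 + \frac{1}{195} \cdot 25873\right) = 5529 \left(-4397 + \frac{25873}{195}\right) = 5529 \left(- \frac{831542}{195}\right) = - \frac{1532531906}{65}$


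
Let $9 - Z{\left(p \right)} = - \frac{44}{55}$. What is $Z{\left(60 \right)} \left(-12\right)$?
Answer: $- \frac{588}{5} \approx -117.6$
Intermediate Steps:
$Z{\left(p \right)} = \frac{49}{5}$ ($Z{\left(p \right)} = 9 - - \frac{44}{55} = 9 - \left(-44\right) \frac{1}{55} = 9 - - \frac{4}{5} = 9 + \frac{4}{5} = \frac{49}{5}$)
$Z{\left(60 \right)} \left(-12\right) = \frac{49}{5} \left(-12\right) = - \frac{588}{5}$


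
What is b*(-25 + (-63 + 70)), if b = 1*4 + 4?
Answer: -144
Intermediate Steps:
b = 8 (b = 4 + 4 = 8)
b*(-25 + (-63 + 70)) = 8*(-25 + (-63 + 70)) = 8*(-25 + 7) = 8*(-18) = -144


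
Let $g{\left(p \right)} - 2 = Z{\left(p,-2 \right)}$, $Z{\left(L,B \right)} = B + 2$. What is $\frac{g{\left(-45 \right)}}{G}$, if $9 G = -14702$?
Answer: $- \frac{9}{7351} \approx -0.0012243$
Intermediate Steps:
$Z{\left(L,B \right)} = 2 + B$
$G = - \frac{14702}{9}$ ($G = \frac{1}{9} \left(-14702\right) = - \frac{14702}{9} \approx -1633.6$)
$g{\left(p \right)} = 2$ ($g{\left(p \right)} = 2 + \left(2 - 2\right) = 2 + 0 = 2$)
$\frac{g{\left(-45 \right)}}{G} = \frac{2}{- \frac{14702}{9}} = 2 \left(- \frac{9}{14702}\right) = - \frac{9}{7351}$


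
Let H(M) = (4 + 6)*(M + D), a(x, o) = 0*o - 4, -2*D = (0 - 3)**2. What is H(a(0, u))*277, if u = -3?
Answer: -23545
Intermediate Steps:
D = -9/2 (D = -(0 - 3)**2/2 = -1/2*(-3)**2 = -1/2*9 = -9/2 ≈ -4.5000)
a(x, o) = -4 (a(x, o) = 0 - 4 = -4)
H(M) = -45 + 10*M (H(M) = (4 + 6)*(M - 9/2) = 10*(-9/2 + M) = -45 + 10*M)
H(a(0, u))*277 = (-45 + 10*(-4))*277 = (-45 - 40)*277 = -85*277 = -23545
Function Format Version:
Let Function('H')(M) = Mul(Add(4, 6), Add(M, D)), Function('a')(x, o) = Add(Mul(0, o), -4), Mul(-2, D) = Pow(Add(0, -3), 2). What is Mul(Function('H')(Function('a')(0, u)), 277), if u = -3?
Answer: -23545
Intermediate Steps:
D = Rational(-9, 2) (D = Mul(Rational(-1, 2), Pow(Add(0, -3), 2)) = Mul(Rational(-1, 2), Pow(-3, 2)) = Mul(Rational(-1, 2), 9) = Rational(-9, 2) ≈ -4.5000)
Function('a')(x, o) = -4 (Function('a')(x, o) = Add(0, -4) = -4)
Function('H')(M) = Add(-45, Mul(10, M)) (Function('H')(M) = Mul(Add(4, 6), Add(M, Rational(-9, 2))) = Mul(10, Add(Rational(-9, 2), M)) = Add(-45, Mul(10, M)))
Mul(Function('H')(Function('a')(0, u)), 277) = Mul(Add(-45, Mul(10, -4)), 277) = Mul(Add(-45, -40), 277) = Mul(-85, 277) = -23545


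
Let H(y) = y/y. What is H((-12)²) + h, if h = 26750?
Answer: 26751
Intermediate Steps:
H(y) = 1
H((-12)²) + h = 1 + 26750 = 26751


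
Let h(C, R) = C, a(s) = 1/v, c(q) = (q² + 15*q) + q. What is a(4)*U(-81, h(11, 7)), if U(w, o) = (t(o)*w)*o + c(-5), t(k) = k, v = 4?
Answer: -2464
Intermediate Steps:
c(q) = q² + 16*q
a(s) = ¼ (a(s) = 1/4 = ¼)
U(w, o) = -55 + w*o² (U(w, o) = (o*w)*o - 5*(16 - 5) = w*o² - 5*11 = w*o² - 55 = -55 + w*o²)
a(4)*U(-81, h(11, 7)) = (-55 - 81*11²)/4 = (-55 - 81*121)/4 = (-55 - 9801)/4 = (¼)*(-9856) = -2464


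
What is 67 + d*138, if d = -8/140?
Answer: 2069/35 ≈ 59.114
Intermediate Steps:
d = -2/35 (d = -8*1/140 = -2/35 ≈ -0.057143)
67 + d*138 = 67 - 2/35*138 = 67 - 276/35 = 2069/35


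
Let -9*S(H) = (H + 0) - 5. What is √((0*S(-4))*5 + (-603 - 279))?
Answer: 21*I*√2 ≈ 29.698*I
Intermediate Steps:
S(H) = 5/9 - H/9 (S(H) = -((H + 0) - 5)/9 = -(H - 5)/9 = -(-5 + H)/9 = 5/9 - H/9)
√((0*S(-4))*5 + (-603 - 279)) = √((0*(5/9 - ⅑*(-4)))*5 + (-603 - 279)) = √((0*(5/9 + 4/9))*5 - 882) = √((0*1)*5 - 882) = √(0*5 - 882) = √(0 - 882) = √(-882) = 21*I*√2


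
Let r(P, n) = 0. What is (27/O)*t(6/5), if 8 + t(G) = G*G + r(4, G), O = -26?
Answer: 2214/325 ≈ 6.8123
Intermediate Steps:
t(G) = -8 + G² (t(G) = -8 + (G*G + 0) = -8 + (G² + 0) = -8 + G²)
(27/O)*t(6/5) = (27/(-26))*(-8 + (6/5)²) = (27*(-1/26))*(-8 + (6*(⅕))²) = -27*(-8 + (6/5)²)/26 = -27*(-8 + 36/25)/26 = -27/26*(-164/25) = 2214/325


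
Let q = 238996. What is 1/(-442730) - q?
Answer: -105810699081/442730 ≈ -2.3900e+5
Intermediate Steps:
1/(-442730) - q = 1/(-442730) - 1*238996 = -1/442730 - 238996 = -105810699081/442730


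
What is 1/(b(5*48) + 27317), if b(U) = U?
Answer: 1/27557 ≈ 3.6288e-5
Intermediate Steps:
1/(b(5*48) + 27317) = 1/(5*48 + 27317) = 1/(240 + 27317) = 1/27557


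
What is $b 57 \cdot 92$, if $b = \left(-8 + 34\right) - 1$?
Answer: $131100$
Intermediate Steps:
$b = 25$ ($b = 26 - 1 = 25$)
$b 57 \cdot 92 = 25 \cdot 57 \cdot 92 = 1425 \cdot 92 = 131100$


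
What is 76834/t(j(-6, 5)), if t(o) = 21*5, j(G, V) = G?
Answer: 76834/105 ≈ 731.75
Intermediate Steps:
t(o) = 105
76834/t(j(-6, 5)) = 76834/105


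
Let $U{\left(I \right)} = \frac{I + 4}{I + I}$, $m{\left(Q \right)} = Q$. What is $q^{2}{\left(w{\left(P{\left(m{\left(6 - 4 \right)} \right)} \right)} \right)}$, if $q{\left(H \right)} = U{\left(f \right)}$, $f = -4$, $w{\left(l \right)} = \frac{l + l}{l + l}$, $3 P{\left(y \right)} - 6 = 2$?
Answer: $0$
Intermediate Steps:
$P{\left(y \right)} = \frac{8}{3}$ ($P{\left(y \right)} = 2 + \frac{1}{3} \cdot 2 = 2 + \frac{2}{3} = \frac{8}{3}$)
$w{\left(l \right)} = 1$ ($w{\left(l \right)} = \frac{2 l}{2 l} = 2 l \frac{1}{2 l} = 1$)
$U{\left(I \right)} = \frac{4 + I}{2 I}$
$q{\left(H \right)} = 0$ ($q{\left(H \right)} = \frac{4 - 4}{2 \left(-4\right)} = \frac{1}{2} \left(- \frac{1}{4}\right) 0 = 0$)
$q^{2}{\left(w{\left(P{\left(m{\left(6 - 4 \right)} \right)} \right)} \right)} = 0^{2} = 0$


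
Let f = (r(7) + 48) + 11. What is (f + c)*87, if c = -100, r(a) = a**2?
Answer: 696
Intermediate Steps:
f = 108 (f = (7**2 + 48) + 11 = (49 + 48) + 11 = 97 + 11 = 108)
(f + c)*87 = (108 - 100)*87 = 8*87 = 696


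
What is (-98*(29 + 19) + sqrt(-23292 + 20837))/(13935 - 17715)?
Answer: 56/45 - I*sqrt(2455)/3780 ≈ 1.2444 - 0.013108*I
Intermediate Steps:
(-98*(29 + 19) + sqrt(-23292 + 20837))/(13935 - 17715) = (-98*48 + sqrt(-2455))/(-3780) = (-4704 + I*sqrt(2455))*(-1/3780) = 56/45 - I*sqrt(2455)/3780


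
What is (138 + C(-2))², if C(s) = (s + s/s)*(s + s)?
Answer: 20164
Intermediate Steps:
C(s) = 2*s*(1 + s) (C(s) = (s + 1)*(2*s) = (1 + s)*(2*s) = 2*s*(1 + s))
(138 + C(-2))² = (138 + 2*(-2)*(1 - 2))² = (138 + 2*(-2)*(-1))² = (138 + 4)² = 142² = 20164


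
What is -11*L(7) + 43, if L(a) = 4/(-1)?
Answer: 87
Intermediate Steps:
L(a) = -4 (L(a) = 4*(-1) = -4)
-11*L(7) + 43 = -11*(-4) + 43 = 44 + 43 = 87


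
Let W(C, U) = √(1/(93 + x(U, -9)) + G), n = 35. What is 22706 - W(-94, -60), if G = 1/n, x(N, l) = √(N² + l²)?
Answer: 22706 - √(13440 + 315*√409)/(105*√(31 + √409)) ≈ 22706.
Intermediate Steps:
G = 1/35 ≈ 0.028571
W(C, U) = √(1/35 + 1/(93 + √(81 + U²))) (W(C, U) = √(1/(93 + √(U² + (-9)²)) + 1/35) = √(1/(93 + √(U² + 81)) + 1/35) = √(1/(93 + √(81 + U²)) + 1/35) = √(1/35 + 1/(93 + √(81 + U²))))
22706 - W(-94, -60) = 22706 - √35*√((128 + √(81 + (-60)²))/(93 + √(81 + (-60)²)))/35 = 22706 - √35*√((128 + √(81 + 3600))/(93 + √(81 + 3600)))/35 = 22706 - √35*√((128 + √3681)/(93 + √3681))/35 = 22706 - √35*√((128 + 3*√409)/(93 + 3*√409))/35 = 22706 - √35*√(128 + 3*√409)/√(93 + 3*√409)/35 = 22706 - √35*√(128 + 3*√409)/(35*√(93 + 3*√409))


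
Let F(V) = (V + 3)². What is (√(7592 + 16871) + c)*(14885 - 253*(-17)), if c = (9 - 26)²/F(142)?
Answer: 5544754/21025 + 19186*√24463 ≈ 3.0011e+6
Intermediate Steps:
F(V) = (3 + V)²
c = 289/21025 (c = (9 - 26)²/((3 + 142)²) = (-17)²/(145²) = 289/21025 ≈ 0.013746)
(√(7592 + 16871) + c)*(14885 - 253*(-17)) = (√(7592 + 16871) + 289/21025)*(14885 - 253*(-17)) = (√24463 + 289/21025)*(14885 + 4301) = (289/21025 + √24463)*19186 = 5544754/21025 + 19186*√24463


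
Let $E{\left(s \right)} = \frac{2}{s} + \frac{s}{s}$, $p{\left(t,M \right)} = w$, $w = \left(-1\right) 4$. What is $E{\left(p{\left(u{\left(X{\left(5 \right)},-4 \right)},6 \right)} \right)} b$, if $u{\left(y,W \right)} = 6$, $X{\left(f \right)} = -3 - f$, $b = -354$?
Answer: $-177$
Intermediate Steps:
$w = -4$
$p{\left(t,M \right)} = -4$
$E{\left(s \right)} = 1 + \frac{2}{s}$ ($E{\left(s \right)} = \frac{2}{s} + 1 = 1 + \frac{2}{s}$)
$E{\left(p{\left(u{\left(X{\left(5 \right)},-4 \right)},6 \right)} \right)} b = \frac{2 - 4}{-4} \left(-354\right) = \left(- \frac{1}{4}\right) \left(-2\right) \left(-354\right) = \frac{1}{2} \left(-354\right) = -177$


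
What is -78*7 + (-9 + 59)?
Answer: -496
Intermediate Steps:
-78*7 + (-9 + 59) = -546 + 50 = -496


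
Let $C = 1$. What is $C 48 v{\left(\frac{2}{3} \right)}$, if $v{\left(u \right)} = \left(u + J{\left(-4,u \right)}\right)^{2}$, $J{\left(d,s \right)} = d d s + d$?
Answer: $\frac{7744}{3} \approx 2581.3$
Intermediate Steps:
$J{\left(d,s \right)} = d + s d^{2}$ ($J{\left(d,s \right)} = d^{2} s + d = s d^{2} + d = d + s d^{2}$)
$v{\left(u \right)} = \left(-4 + 17 u\right)^{2}$ ($v{\left(u \right)} = \left(u - 4 \left(1 - 4 u\right)\right)^{2} = \left(u + \left(-4 + 16 u\right)\right)^{2} = \left(-4 + 17 u\right)^{2}$)
$C 48 v{\left(\frac{2}{3} \right)} = 1 \cdot 48 \left(-4 + 17 \cdot \frac{2}{3}\right)^{2} = 48 \left(-4 + 17 \cdot 2 \cdot \frac{1}{3}\right)^{2} = 48 \left(-4 + 17 \cdot \frac{2}{3}\right)^{2} = 48 \left(-4 + \frac{34}{3}\right)^{2} = 48 \left(\frac{22}{3}\right)^{2} = 48 \cdot \frac{484}{9} = \frac{7744}{3}$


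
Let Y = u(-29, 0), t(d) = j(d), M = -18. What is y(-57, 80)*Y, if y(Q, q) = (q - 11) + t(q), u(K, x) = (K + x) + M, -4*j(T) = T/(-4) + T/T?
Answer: -13865/4 ≈ -3466.3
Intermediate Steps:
j(T) = -¼ + T/16 (j(T) = -(T/(-4) + T/T)/4 = -(T*(-¼) + 1)/4 = -(-T/4 + 1)/4 = -(1 - T/4)/4 = -¼ + T/16)
t(d) = -¼ + d/16
u(K, x) = -18 + K + x (u(K, x) = (K + x) - 18 = -18 + K + x)
y(Q, q) = -45/4 + 17*q/16 (y(Q, q) = (q - 11) + (-¼ + q/16) = (-11 + q) + (-¼ + q/16) = -45/4 + 17*q/16)
Y = -47 (Y = -18 - 29 + 0 = -47)
y(-57, 80)*Y = (-45/4 + (17/16)*80)*(-47) = (-45/4 + 85)*(-47) = (295/4)*(-47) = -13865/4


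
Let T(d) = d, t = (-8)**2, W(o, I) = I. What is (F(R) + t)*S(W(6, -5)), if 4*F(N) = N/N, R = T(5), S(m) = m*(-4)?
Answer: 1285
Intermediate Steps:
S(m) = -4*m
t = 64
R = 5
F(N) = 1/4 (F(N) = (N/N)/4 = (1/4)*1 = 1/4)
(F(R) + t)*S(W(6, -5)) = (1/4 + 64)*(-4*(-5)) = (257/4)*20 = 1285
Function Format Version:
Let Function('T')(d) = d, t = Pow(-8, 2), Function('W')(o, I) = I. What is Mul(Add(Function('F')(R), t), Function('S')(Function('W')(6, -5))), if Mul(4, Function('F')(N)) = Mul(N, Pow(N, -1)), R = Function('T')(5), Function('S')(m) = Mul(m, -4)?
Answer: 1285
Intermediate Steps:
Function('S')(m) = Mul(-4, m)
t = 64
R = 5
Function('F')(N) = Rational(1, 4) (Function('F')(N) = Mul(Rational(1, 4), Mul(N, Pow(N, -1))) = Mul(Rational(1, 4), 1) = Rational(1, 4))
Mul(Add(Function('F')(R), t), Function('S')(Function('W')(6, -5))) = Mul(Add(Rational(1, 4), 64), Mul(-4, -5)) = Mul(Rational(257, 4), 20) = 1285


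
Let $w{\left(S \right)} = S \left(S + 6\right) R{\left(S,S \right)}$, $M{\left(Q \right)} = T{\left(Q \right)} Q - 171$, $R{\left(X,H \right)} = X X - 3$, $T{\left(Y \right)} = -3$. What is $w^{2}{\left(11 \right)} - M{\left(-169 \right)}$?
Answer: $486908020$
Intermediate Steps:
$R{\left(X,H \right)} = -3 + X^{2}$ ($R{\left(X,H \right)} = X^{2} - 3 = -3 + X^{2}$)
$M{\left(Q \right)} = -171 - 3 Q$ ($M{\left(Q \right)} = - 3 Q - 171 = -171 - 3 Q$)
$w{\left(S \right)} = S \left(-3 + S^{2}\right) \left(6 + S\right)$ ($w{\left(S \right)} = S \left(S + 6\right) \left(-3 + S^{2}\right) = S \left(6 + S\right) \left(-3 + S^{2}\right) = S \left(-3 + S^{2}\right) \left(6 + S\right)$)
$w^{2}{\left(11 \right)} - M{\left(-169 \right)} = \left(11 \left(-3 + 11^{2}\right) \left(6 + 11\right)\right)^{2} - \left(-171 - -507\right) = \left(11 \left(-3 + 121\right) 17\right)^{2} - \left(-171 + 507\right) = \left(11 \cdot 118 \cdot 17\right)^{2} - 336 = 22066^{2} - 336 = 486908356 - 336 = 486908020$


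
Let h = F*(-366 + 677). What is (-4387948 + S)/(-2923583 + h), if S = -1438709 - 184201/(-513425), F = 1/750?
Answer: 89746535580720/45031211666243 ≈ 1.9930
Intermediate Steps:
F = 1/750 ≈ 0.0013333
h = 311/750 (h = (-366 + 677)/750 = (1/750)*311 = 311/750 ≈ 0.41467)
S = -738668984124/513425 (S = -1438709 - 184201*(-1/513425) = -1438709 + 184201/513425 = -738668984124/513425 ≈ -1.4387e+6)
(-4387948 + S)/(-2923583 + h) = (-4387948 - 738668984124/513425)/(-2923583 + 311/750) = -2991551186024/(513425*(-2192686939/750)) = -2991551186024/513425*(-750/2192686939) = 89746535580720/45031211666243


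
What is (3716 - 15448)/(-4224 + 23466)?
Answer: -5866/9621 ≈ -0.60971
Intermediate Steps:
(3716 - 15448)/(-4224 + 23466) = -11732/19242 = -11732*1/19242 = -5866/9621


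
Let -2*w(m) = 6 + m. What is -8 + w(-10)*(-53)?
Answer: -114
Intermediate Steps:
w(m) = -3 - m/2 (w(m) = -(6 + m)/2 = -3 - m/2)
-8 + w(-10)*(-53) = -8 + (-3 - 1/2*(-10))*(-53) = -8 + (-3 + 5)*(-53) = -8 + 2*(-53) = -8 - 106 = -114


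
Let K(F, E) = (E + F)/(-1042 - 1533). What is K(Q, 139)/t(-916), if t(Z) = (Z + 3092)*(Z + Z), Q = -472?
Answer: -333/10265062400 ≈ -3.2440e-8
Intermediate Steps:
K(F, E) = -E/2575 - F/2575 (K(F, E) = (E + F)/(-2575) = (E + F)*(-1/2575) = -E/2575 - F/2575)
t(Z) = 2*Z*(3092 + Z) (t(Z) = (3092 + Z)*(2*Z) = 2*Z*(3092 + Z))
K(Q, 139)/t(-916) = (-1/2575*139 - 1/2575*(-472))/((2*(-916)*(3092 - 916))) = (-139/2575 + 472/2575)/((2*(-916)*2176)) = (333/2575)/(-3986432) = (333/2575)*(-1/3986432) = -333/10265062400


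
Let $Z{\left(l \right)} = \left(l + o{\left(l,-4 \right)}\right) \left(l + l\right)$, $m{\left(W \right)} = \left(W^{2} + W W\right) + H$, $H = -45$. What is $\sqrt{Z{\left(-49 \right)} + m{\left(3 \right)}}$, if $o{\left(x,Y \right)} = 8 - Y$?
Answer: $\sqrt{3599} \approx 59.992$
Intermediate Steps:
$m{\left(W \right)} = -45 + 2 W^{2}$ ($m{\left(W \right)} = \left(W^{2} + W W\right) - 45 = \left(W^{2} + W^{2}\right) - 45 = 2 W^{2} - 45 = -45 + 2 W^{2}$)
$Z{\left(l \right)} = 2 l \left(12 + l\right)$ ($Z{\left(l \right)} = \left(l + \left(8 - -4\right)\right) \left(l + l\right) = \left(l + \left(8 + 4\right)\right) 2 l = \left(l + 12\right) 2 l = \left(12 + l\right) 2 l = 2 l \left(12 + l\right)$)
$\sqrt{Z{\left(-49 \right)} + m{\left(3 \right)}} = \sqrt{2 \left(-49\right) \left(12 - 49\right) - \left(45 - 2 \cdot 3^{2}\right)} = \sqrt{2 \left(-49\right) \left(-37\right) + \left(-45 + 2 \cdot 9\right)} = \sqrt{3626 + \left(-45 + 18\right)} = \sqrt{3626 - 27} = \sqrt{3599}$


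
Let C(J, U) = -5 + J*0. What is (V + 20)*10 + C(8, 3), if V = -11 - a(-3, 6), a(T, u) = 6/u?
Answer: 75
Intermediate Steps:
C(J, U) = -5 (C(J, U) = -5 + 0 = -5)
V = -12 (V = -11 - 6/6 = -11 - 1*1 = -11 - 1 = -12)
(V + 20)*10 + C(8, 3) = (-12 + 20)*10 - 5 = 8*10 - 5 = 80 - 5 = 75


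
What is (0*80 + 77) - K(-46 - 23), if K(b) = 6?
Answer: 71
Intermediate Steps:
(0*80 + 77) - K(-46 - 23) = (0*80 + 77) - 1*6 = (0 + 77) - 6 = 77 - 6 = 71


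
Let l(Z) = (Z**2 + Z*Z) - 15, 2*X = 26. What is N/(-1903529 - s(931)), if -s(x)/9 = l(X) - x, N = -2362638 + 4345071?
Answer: -1982433/1909001 ≈ -1.0385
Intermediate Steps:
X = 13 (X = (1/2)*26 = 13)
N = 1982433
l(Z) = -15 + 2*Z**2 (l(Z) = (Z**2 + Z**2) - 15 = 2*Z**2 - 15 = -15 + 2*Z**2)
s(x) = -2907 + 9*x (s(x) = -9*((-15 + 2*13**2) - x) = -9*((-15 + 2*169) - x) = -9*((-15 + 338) - x) = -9*(323 - x) = -2907 + 9*x)
N/(-1903529 - s(931)) = 1982433/(-1903529 - (-2907 + 9*931)) = 1982433/(-1903529 - (-2907 + 8379)) = 1982433/(-1903529 - 1*5472) = 1982433/(-1903529 - 5472) = 1982433/(-1909001) = 1982433*(-1/1909001) = -1982433/1909001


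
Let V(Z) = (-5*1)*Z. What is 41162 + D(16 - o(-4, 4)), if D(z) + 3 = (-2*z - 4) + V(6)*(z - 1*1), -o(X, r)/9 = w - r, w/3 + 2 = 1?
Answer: 42689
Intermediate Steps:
w = -3 (w = -6 + 3*1 = -6 + 3 = -3)
o(X, r) = 27 + 9*r (o(X, r) = -9*(-3 - r) = 27 + 9*r)
V(Z) = -5*Z
D(z) = 23 - 32*z (D(z) = -3 + ((-2*z - 4) + (-5*6)*(z - 1*1)) = -3 + ((-4 - 2*z) - 30*(z - 1)) = -3 + ((-4 - 2*z) - 30*(-1 + z)) = -3 + ((-4 - 2*z) + (30 - 30*z)) = -3 + (26 - 32*z) = 23 - 32*z)
41162 + D(16 - o(-4, 4)) = 41162 + (23 - 32*(16 - (27 + 9*4))) = 41162 + (23 - 32*(16 - (27 + 36))) = 41162 + (23 - 32*(16 - 1*63)) = 41162 + (23 - 32*(16 - 63)) = 41162 + (23 - 32*(-47)) = 41162 + (23 + 1504) = 41162 + 1527 = 42689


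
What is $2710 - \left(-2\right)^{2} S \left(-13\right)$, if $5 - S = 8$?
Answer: $2554$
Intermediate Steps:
$S = -3$ ($S = 5 - 8 = -3$)
$2710 - \left(-2\right)^{2} S \left(-13\right) = 2710 - \left(-2\right)^{2} \left(-3\right) \left(-13\right) = 2710 - 4 \left(-3\right) \left(-13\right) = 2710 - \left(-12\right) \left(-13\right) = 2710 - 156 = 2554$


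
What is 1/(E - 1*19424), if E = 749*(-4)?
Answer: -1/22420 ≈ -4.4603e-5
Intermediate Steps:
E = -2996
1/(E - 1*19424) = 1/(-2996 - 1*19424) = 1/(-2996 - 19424) = 1/(-22420) = -1/22420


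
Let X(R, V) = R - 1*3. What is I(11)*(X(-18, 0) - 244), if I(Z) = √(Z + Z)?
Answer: -265*√22 ≈ -1243.0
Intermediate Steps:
I(Z) = √2*√Z (I(Z) = √(2*Z) = √2*√Z)
X(R, V) = -3 + R (X(R, V) = R - 3 = -3 + R)
I(11)*(X(-18, 0) - 244) = (√2*√11)*((-3 - 18) - 244) = √22*(-21 - 244) = √22*(-265) = -265*√22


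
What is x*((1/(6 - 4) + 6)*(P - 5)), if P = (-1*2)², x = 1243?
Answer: -16159/2 ≈ -8079.5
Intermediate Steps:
P = 4 (P = (-2)² = 4)
x*((1/(6 - 4) + 6)*(P - 5)) = 1243*((1/(6 - 4) + 6)*(4 - 5)) = 1243*((1/2 + 6)*(-1)) = 1243*((½ + 6)*(-1)) = 1243*((13/2)*(-1)) = 1243*(-13/2) = -16159/2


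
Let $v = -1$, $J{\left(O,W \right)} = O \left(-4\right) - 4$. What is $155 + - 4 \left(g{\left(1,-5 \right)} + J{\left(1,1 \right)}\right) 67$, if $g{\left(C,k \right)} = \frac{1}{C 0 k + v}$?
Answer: $2567$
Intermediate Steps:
$J{\left(O,W \right)} = -4 - 4 O$ ($J{\left(O,W \right)} = - 4 O - 4 = -4 - 4 O$)
$g{\left(C,k \right)} = -1$ ($g{\left(C,k \right)} = \frac{1}{C 0 k - 1} = \frac{1}{0 k - 1} = \frac{1}{0 - 1} = \frac{1}{-1} = -1$)
$155 + - 4 \left(g{\left(1,-5 \right)} + J{\left(1,1 \right)}\right) 67 = 155 + - 4 \left(-1 - 8\right) 67 = 155 + \left(-4\right) \left(-9\right) 67 = 155 + 36 \cdot 67 = 155 + 2412 = 2567$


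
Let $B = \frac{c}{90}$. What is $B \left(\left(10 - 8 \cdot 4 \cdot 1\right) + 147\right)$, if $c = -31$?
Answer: $- \frac{775}{18} \approx -43.056$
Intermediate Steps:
$B = - \frac{31}{90} \approx -0.34444$
$B \left(\left(10 - 8 \cdot 4 \cdot 1\right) + 147\right) = - \frac{31 \left(\left(10 - 8 \cdot 4 \cdot 1\right) + 147\right)}{90} = - \frac{31 \left(\left(10 - 32\right) + 147\right)}{90} = - \frac{31 \left(-22 + 147\right)}{90} = \left(- \frac{31}{90}\right) 125 = - \frac{775}{18}$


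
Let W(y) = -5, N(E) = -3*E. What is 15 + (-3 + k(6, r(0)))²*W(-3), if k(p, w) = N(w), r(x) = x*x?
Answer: -30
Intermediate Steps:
r(x) = x²
k(p, w) = -3*w
15 + (-3 + k(6, r(0)))²*W(-3) = 15 + (-3 - 3*0²)²*(-5) = 15 + (-3 - 3*0)²*(-5) = 15 + (-3 + 0)²*(-5) = 15 + (-3)²*(-5) = 15 + 9*(-5) = 15 - 45 = -30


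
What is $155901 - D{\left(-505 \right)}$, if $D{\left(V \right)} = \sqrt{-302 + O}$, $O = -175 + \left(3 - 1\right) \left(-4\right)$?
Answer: $155901 - i \sqrt{485} \approx 1.559 \cdot 10^{5} - 22.023 i$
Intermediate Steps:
$O = -183$ ($O = -175 + 2 \left(-4\right) = -175 - 8 = -183$)
$D{\left(V \right)} = i \sqrt{485}$ ($D{\left(V \right)} = \sqrt{-302 - 183} = \sqrt{-485} = i \sqrt{485}$)
$155901 - D{\left(-505 \right)} = 155901 - i \sqrt{485}$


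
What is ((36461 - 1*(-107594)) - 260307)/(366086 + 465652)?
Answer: -58126/415869 ≈ -0.13977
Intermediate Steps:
((36461 - 1*(-107594)) - 260307)/(366086 + 465652) = ((36461 + 107594) - 260307)/831738 = (144055 - 260307)*(1/831738) = -116252*1/831738 = -58126/415869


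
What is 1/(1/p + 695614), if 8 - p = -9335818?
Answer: 9335826/6494131267165 ≈ 1.4376e-6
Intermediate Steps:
p = 9335826 (p = 8 - 1*(-9335818) = 8 + 9335818 = 9335826)
1/(1/p + 695614) = 1/(1/9335826 + 695614) = 1/(6494131267165/9335826) = 9335826/6494131267165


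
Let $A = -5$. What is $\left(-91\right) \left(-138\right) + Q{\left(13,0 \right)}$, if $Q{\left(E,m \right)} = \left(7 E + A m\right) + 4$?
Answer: $12653$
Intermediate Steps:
$Q{\left(E,m \right)} = 4 - 5 m + 7 E$ ($Q{\left(E,m \right)} = \left(7 E - 5 m\right) + 4 = \left(- 5 m + 7 E\right) + 4 = 4 - 5 m + 7 E$)
$\left(-91\right) \left(-138\right) + Q{\left(13,0 \right)} = \left(-91\right) \left(-138\right) + \left(4 - 0 + 7 \cdot 13\right) = 12558 + \left(4 + 0 + 91\right) = 12558 + 95 = 12653$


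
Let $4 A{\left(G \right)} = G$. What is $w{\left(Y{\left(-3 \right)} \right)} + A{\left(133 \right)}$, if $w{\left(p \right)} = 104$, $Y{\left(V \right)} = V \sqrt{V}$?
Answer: $\frac{549}{4} \approx 137.25$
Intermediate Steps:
$Y{\left(V \right)} = V^{\frac{3}{2}}$
$A{\left(G \right)} = \frac{G}{4}$
$w{\left(Y{\left(-3 \right)} \right)} + A{\left(133 \right)} = 104 + \frac{1}{4} \cdot 133 = 104 + \frac{133}{4} = \frac{549}{4}$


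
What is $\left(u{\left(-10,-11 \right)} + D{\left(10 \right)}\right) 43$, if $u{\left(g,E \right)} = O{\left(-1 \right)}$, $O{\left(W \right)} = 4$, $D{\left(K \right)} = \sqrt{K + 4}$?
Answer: $172 + 43 \sqrt{14} \approx 332.89$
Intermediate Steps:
$D{\left(K \right)} = \sqrt{4 + K}$
$u{\left(g,E \right)} = 4$
$\left(u{\left(-10,-11 \right)} + D{\left(10 \right)}\right) 43 = \left(4 + \sqrt{4 + 10}\right) 43 = \left(4 + \sqrt{14}\right) 43 = 172 + 43 \sqrt{14}$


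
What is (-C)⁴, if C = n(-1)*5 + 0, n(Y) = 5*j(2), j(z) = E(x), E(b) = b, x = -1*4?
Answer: 100000000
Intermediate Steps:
x = -4
j(z) = -4
n(Y) = -20 (n(Y) = 5*(-4) = -20)
C = -100 (C = -20*5 + 0 = -100 + 0 = -100)
(-C)⁴ = (-1*(-100))⁴ = 100⁴ = 100000000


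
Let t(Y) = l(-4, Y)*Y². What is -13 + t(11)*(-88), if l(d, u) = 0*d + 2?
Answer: -21309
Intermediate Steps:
l(d, u) = 2 (l(d, u) = 0 + 2 = 2)
t(Y) = 2*Y²
-13 + t(11)*(-88) = -13 + (2*11²)*(-88) = -13 + (2*121)*(-88) = -13 + 242*(-88) = -13 - 21296 = -21309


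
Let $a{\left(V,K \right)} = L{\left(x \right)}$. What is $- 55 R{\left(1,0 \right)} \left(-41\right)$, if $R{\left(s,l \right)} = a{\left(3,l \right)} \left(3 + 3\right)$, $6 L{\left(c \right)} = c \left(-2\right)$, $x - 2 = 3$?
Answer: $-22550$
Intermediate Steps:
$x = 5$ ($x = 2 + 3 = 5$)
$L{\left(c \right)} = - \frac{c}{3}$ ($L{\left(c \right)} = \frac{c \left(-2\right)}{6} = \frac{\left(-2\right) c}{6} = - \frac{c}{3}$)
$a{\left(V,K \right)} = - \frac{5}{3}$ ($a{\left(V,K \right)} = \left(- \frac{1}{3}\right) 5 = - \frac{5}{3}$)
$R{\left(s,l \right)} = -10$ ($R{\left(s,l \right)} = - \frac{5 \left(3 + 3\right)}{3} = \left(- \frac{5}{3}\right) 6 = -10$)
$- 55 R{\left(1,0 \right)} \left(-41\right) = \left(-55\right) \left(-10\right) \left(-41\right) = 550 \left(-41\right) = -22550$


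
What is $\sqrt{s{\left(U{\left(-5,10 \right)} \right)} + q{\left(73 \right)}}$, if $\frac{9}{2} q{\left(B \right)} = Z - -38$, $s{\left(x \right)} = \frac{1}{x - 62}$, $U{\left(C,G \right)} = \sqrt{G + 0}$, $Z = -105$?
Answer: $\frac{\sqrt{-8317 + 134 \sqrt{10}}}{3 \sqrt{62 - \sqrt{10}}} \approx 3.8608 i$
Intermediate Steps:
$U{\left(C,G \right)} = \sqrt{G}$
$s{\left(x \right)} = \frac{1}{-62 + x}$
$q{\left(B \right)} = - \frac{134}{9}$ ($q{\left(B \right)} = \frac{2 \left(-105 - -38\right)}{9} = \frac{2 \left(-105 + 38\right)}{9} = \frac{2}{9} \left(-67\right) = - \frac{134}{9}$)
$\sqrt{s{\left(U{\left(-5,10 \right)} \right)} + q{\left(73 \right)}} = \sqrt{\frac{1}{-62 + \sqrt{10}} - \frac{134}{9}} = \sqrt{- \frac{134}{9} + \frac{1}{-62 + \sqrt{10}}}$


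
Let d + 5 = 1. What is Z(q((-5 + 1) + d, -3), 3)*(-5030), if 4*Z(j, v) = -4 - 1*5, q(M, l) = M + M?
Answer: 22635/2 ≈ 11318.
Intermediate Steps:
d = -4 (d = -5 + 1 = -4)
q(M, l) = 2*M
Z(j, v) = -9/4 (Z(j, v) = (-4 - 1*5)/4 = (-4 - 5)/4 = (1/4)*(-9) = -9/4)
Z(q((-5 + 1) + d, -3), 3)*(-5030) = -9/4*(-5030) = 22635/2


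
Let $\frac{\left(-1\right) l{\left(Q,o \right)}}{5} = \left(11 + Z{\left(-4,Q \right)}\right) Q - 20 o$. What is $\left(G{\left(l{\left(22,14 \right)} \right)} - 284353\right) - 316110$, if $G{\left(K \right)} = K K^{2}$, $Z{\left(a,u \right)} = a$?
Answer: $249446537$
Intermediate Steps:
$l{\left(Q,o \right)} = - 35 Q + 100 o$ ($l{\left(Q,o \right)} = - 5 \left(\left(11 - 4\right) Q - 20 o\right) = - 5 \left(7 Q - 20 o\right) = - 5 \left(- 20 o + 7 Q\right) = - 35 Q + 100 o$)
$G{\left(K \right)} = K^{3}$
$\left(G{\left(l{\left(22,14 \right)} \right)} - 284353\right) - 316110 = \left(\left(\left(-35\right) 22 + 100 \cdot 14\right)^{3} - 284353\right) - 316110 = \left(\left(-770 + 1400\right)^{3} - 284353\right) - 316110 = \left(630^{3} - 284353\right) - 316110 = \left(250047000 - 284353\right) - 316110 = 249762647 - 316110 = 249446537$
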